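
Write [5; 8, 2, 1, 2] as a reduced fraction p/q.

343/67

Using pₖ = aₖpₖ₋₁ + pₖ₋₂ and qₖ = aₖqₖ₋₁ + qₖ₋₂:
  k=0: a=5, p=5, q=1
  k=1: a=8, p=41, q=8
  k=2: a=2, p=87, q=17
  k=3: a=1, p=128, q=25
  k=4: a=2, p=343, q=67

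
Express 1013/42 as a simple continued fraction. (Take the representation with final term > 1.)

[24; 8, 2, 2]

1013 = 24·42 + 5
42 = 8·5 + 2
5 = 2·2 + 1
2 = 2·1 + 0  (stop)
So 1013/42 = [24; 8, 2, 2].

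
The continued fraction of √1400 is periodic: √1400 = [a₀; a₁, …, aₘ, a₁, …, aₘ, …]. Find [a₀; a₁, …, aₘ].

[37; 2, 2, 2, 74]

a₀ = ⌊√1400⌋ = 37.
With m₀=0, d₀=1 and mₖ₊₁ = dₖaₖ − mₖ, dₖ₊₁ = (n − mₖ₊₁²)/dₖ, aₖ₊₁ = ⌊(a₀+mₖ₊₁)/dₖ₊₁⌋:
  k=1: m=37, d=31, a=2
  k=2: m=25, d=25, a=2
  k=3: m=25, d=31, a=2
  k=4: m=37, d=1, a=74
d=1 and a=2a₀=74 at k=4, so the next step gives (m, d) = (37, 31) again — its k=1 value — and the period has length 4.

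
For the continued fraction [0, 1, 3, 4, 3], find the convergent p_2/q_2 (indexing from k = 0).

3/4

Using pₖ = aₖpₖ₋₁ + pₖ₋₂, qₖ = aₖqₖ₋₁ + qₖ₋₂ (with p₋₁=1, p₋₂=0, q₋₁=0, q₋₂=1):
  k=0: a=0, p=0, q=1
  k=1: a=1, p=1, q=1
  k=2: a=3, p=3, q=4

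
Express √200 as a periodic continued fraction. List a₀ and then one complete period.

[14; 7, 28]

a₀ = ⌊√200⌋ = 14.
With m₀=0, d₀=1 and mₖ₊₁ = dₖaₖ − mₖ, dₖ₊₁ = (n − mₖ₊₁²)/dₖ, aₖ₊₁ = ⌊(a₀+mₖ₊₁)/dₖ₊₁⌋:
  k=1: m=14, d=4, a=7
  k=2: m=14, d=1, a=28
d=1 and a=2a₀=28 at k=2, so the next step gives (m, d) = (14, 4) again — its k=1 value — and the period has length 2.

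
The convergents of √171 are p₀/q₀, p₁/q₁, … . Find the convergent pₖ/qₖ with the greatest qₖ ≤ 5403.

57799/4420

√171 = [13; 13, 26, …] (period length 2).
Convergents:
  p_0/q_0 = 13/1
  p_1/q_1 = 170/13
  p_2/q_2 = 4433/339
  p_3/q_3 = 57799/4420
  p_4/q_4 = 1507207/115259
q_3 = 4420 ≤ 5403 < 115259 = q_4, so the answer is 57799/4420.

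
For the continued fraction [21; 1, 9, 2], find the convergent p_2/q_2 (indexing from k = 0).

Using pₖ = aₖpₖ₋₁ + pₖ₋₂, qₖ = aₖqₖ₋₁ + qₖ₋₂ (with p₋₁=1, p₋₂=0, q₋₁=0, q₋₂=1):
  k=0: a=21, p=21, q=1
  k=1: a=1, p=22, q=1
  k=2: a=9, p=219, q=10

219/10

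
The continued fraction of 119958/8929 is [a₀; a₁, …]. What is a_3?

3

119958 = 13·8929 + 3881   →  a_0 = 13
8929 = 2·3881 + 1167   →  a_1 = 2
3881 = 3·1167 + 380   →  a_2 = 3
1167 = 3·380 + 27   →  a_3 = 3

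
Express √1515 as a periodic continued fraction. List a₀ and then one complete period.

a₀ = ⌊√1515⌋ = 38.
With m₀=0, d₀=1 and mₖ₊₁ = dₖaₖ − mₖ, dₖ₊₁ = (n − mₖ₊₁²)/dₖ, aₖ₊₁ = ⌊(a₀+mₖ₊₁)/dₖ₊₁⌋:
  k=1: m=38, d=71, a=1
  k=2: m=33, d=6, a=11
  k=3: m=33, d=71, a=1
  k=4: m=38, d=1, a=76
d=1 and a=2a₀=76 at k=4, so the next step gives (m, d) = (38, 71) again — its k=1 value — and the period has length 4.

[38; 1, 11, 1, 76]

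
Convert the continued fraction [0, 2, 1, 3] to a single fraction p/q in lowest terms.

4/11

Using pₖ = aₖpₖ₋₁ + pₖ₋₂ and qₖ = aₖqₖ₋₁ + qₖ₋₂:
  k=0: a=0, p=0, q=1
  k=1: a=2, p=1, q=2
  k=2: a=1, p=1, q=3
  k=3: a=3, p=4, q=11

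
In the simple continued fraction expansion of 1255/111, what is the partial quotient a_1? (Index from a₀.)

1255 = 11·111 + 34   →  a_0 = 11
111 = 3·34 + 9   →  a_1 = 3

3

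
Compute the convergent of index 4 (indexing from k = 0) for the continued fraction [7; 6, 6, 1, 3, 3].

Using pₖ = aₖpₖ₋₁ + pₖ₋₂, qₖ = aₖqₖ₋₁ + qₖ₋₂ (with p₋₁=1, p₋₂=0, q₋₁=0, q₋₂=1):
  k=0: a=7, p=7, q=1
  k=1: a=6, p=43, q=6
  k=2: a=6, p=265, q=37
  k=3: a=1, p=308, q=43
  k=4: a=3, p=1189, q=166

1189/166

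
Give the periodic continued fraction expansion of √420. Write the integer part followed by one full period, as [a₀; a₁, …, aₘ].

a₀ = ⌊√420⌋ = 20.

[20; 2, 40]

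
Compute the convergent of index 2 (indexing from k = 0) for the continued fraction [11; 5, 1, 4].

67/6

Using pₖ = aₖpₖ₋₁ + pₖ₋₂, qₖ = aₖqₖ₋₁ + qₖ₋₂ (with p₋₁=1, p₋₂=0, q₋₁=0, q₋₂=1):
  k=0: a=11, p=11, q=1
  k=1: a=5, p=56, q=5
  k=2: a=1, p=67, q=6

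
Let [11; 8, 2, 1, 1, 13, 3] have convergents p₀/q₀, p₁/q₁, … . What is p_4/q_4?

Using pₖ = aₖpₖ₋₁ + pₖ₋₂, qₖ = aₖqₖ₋₁ + qₖ₋₂ (with p₋₁=1, p₋₂=0, q₋₁=0, q₋₂=1):
  k=0: a=11, p=11, q=1
  k=1: a=8, p=89, q=8
  k=2: a=2, p=189, q=17
  k=3: a=1, p=278, q=25
  k=4: a=1, p=467, q=42

467/42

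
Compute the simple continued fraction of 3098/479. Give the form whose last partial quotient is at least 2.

3098 = 6×479 + 224
479 = 2×224 + 31
224 = 7×31 + 7
31 = 4×7 + 3
7 = 2×3 + 1
3 = 3×1 + 0  (stop)
So 3098/479 = [6; 2, 7, 4, 2, 3].

[6; 2, 7, 4, 2, 3]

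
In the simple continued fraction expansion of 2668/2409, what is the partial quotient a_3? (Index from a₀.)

2668 = 1·2409 + 259   →  a_0 = 1
2409 = 9·259 + 78   →  a_1 = 9
259 = 3·78 + 25   →  a_2 = 3
78 = 3·25 + 3   →  a_3 = 3

3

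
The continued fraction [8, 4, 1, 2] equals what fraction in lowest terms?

Using pₖ = aₖpₖ₋₁ + pₖ₋₂ and qₖ = aₖqₖ₋₁ + qₖ₋₂:
  k=0: a=8, p=8, q=1
  k=1: a=4, p=33, q=4
  k=2: a=1, p=41, q=5
  k=3: a=2, p=115, q=14

115/14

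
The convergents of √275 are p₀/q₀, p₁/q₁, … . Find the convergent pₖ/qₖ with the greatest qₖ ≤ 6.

83/5

√275 = [16; 1, 1, 2, 1, 1, 32, …] (period length 6).
Convergents:
  p_0/q_0 = 16/1
  p_1/q_1 = 17/1
  p_2/q_2 = 33/2
  p_3/q_3 = 83/5
  p_4/q_4 = 116/7
q_3 = 5 ≤ 6 < 7 = q_4, so the answer is 83/5.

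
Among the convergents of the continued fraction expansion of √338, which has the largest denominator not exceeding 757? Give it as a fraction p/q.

√338 = [18; 2, 1, 1, 2, 36, …] (period length 5).
Convergents:
  p_0/q_0 = 18/1
  p_1/q_1 = 37/2
  p_2/q_2 = 55/3
  p_3/q_3 = 92/5
  p_4/q_4 = 239/13
  p_5/q_5 = 8696/473
  p_6/q_6 = 17631/959
q_5 = 473 ≤ 757 < 959 = q_6, so the answer is 8696/473.

8696/473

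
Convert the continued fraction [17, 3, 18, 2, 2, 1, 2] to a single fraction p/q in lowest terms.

18523/1069

Fold from the inside: start with 2/1.
  1 + 1/2 = 3/2
  2 + 2/3 = 8/3
  2 + 3/8 = 19/8
  18 + 8/19 = 350/19
  3 + 19/350 = 1069/350
  17 + 350/1069 = 18523/1069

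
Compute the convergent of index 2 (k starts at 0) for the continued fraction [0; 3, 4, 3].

Using pₖ = aₖpₖ₋₁ + pₖ₋₂, qₖ = aₖqₖ₋₁ + qₖ₋₂ (with p₋₁=1, p₋₂=0, q₋₁=0, q₋₂=1):
  k=0: a=0, p=0, q=1
  k=1: a=3, p=1, q=3
  k=2: a=4, p=4, q=13

4/13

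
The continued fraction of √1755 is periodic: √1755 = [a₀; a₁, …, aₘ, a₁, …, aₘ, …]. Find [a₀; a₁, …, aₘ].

[41; 1, 8, 3, 8, 1, 82]

a₀ = ⌊√1755⌋ = 41.
With m₀=0, d₀=1 and mₖ₊₁ = dₖaₖ − mₖ, dₖ₊₁ = (n − mₖ₊₁²)/dₖ, aₖ₊₁ = ⌊(a₀+mₖ₊₁)/dₖ₊₁⌋:
  k=1: m=41, d=74, a=1
  k=2: m=33, d=9, a=8
  k=3: m=39, d=26, a=3
  k=4: m=39, d=9, a=8
  k=5: m=33, d=74, a=1
  k=6: m=41, d=1, a=82
d=1 and a=2a₀=82 at k=6, so the next step gives (m, d) = (41, 74) again — its k=1 value — and the period has length 6.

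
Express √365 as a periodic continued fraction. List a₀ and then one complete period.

a₀ = ⌊√365⌋ = 19.

[19; 9, 1, 1, 9, 38]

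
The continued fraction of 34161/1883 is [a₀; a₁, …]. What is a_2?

19

34161 = 18·1883 + 267   →  a_0 = 18
1883 = 7·267 + 14   →  a_1 = 7
267 = 19·14 + 1   →  a_2 = 19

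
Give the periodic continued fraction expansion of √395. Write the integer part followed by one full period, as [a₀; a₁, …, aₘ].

[19; 1, 6, 1, 38]

a₀ = ⌊√395⌋ = 19.
With m₀=0, d₀=1 and mₖ₊₁ = dₖaₖ − mₖ, dₖ₊₁ = (n − mₖ₊₁²)/dₖ, aₖ₊₁ = ⌊(a₀+mₖ₊₁)/dₖ₊₁⌋:
  k=1: m=19, d=34, a=1
  k=2: m=15, d=5, a=6
  k=3: m=15, d=34, a=1
  k=4: m=19, d=1, a=38
d=1 and a=2a₀=38 at k=4, so the next step gives (m, d) = (19, 34) again — its k=1 value — and the period has length 4.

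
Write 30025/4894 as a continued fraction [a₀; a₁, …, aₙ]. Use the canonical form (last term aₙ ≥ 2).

[6; 7, 2, 2, 9, 1, 3, 3]

30025 = 6*4894 + 661
4894 = 7*661 + 267
661 = 2*267 + 127
267 = 2*127 + 13
127 = 9*13 + 10
13 = 1*10 + 3
10 = 3*3 + 1
3 = 3*1 + 0  (stop)
So 30025/4894 = [6; 7, 2, 2, 9, 1, 3, 3].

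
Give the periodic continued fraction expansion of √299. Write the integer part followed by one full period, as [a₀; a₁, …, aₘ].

[17; 3, 2, 3, 34]

a₀ = ⌊√299⌋ = 17.
With m₀=0, d₀=1 and mₖ₊₁ = dₖaₖ − mₖ, dₖ₊₁ = (n − mₖ₊₁²)/dₖ, aₖ₊₁ = ⌊(a₀+mₖ₊₁)/dₖ₊₁⌋:
  k=1: m=17, d=10, a=3
  k=2: m=13, d=13, a=2
  k=3: m=13, d=10, a=3
  k=4: m=17, d=1, a=34
d=1 and a=2a₀=34 at k=4, so the next step gives (m, d) = (17, 10) again — its k=1 value — and the period has length 4.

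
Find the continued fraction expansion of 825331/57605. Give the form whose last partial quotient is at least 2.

825331 = 14·57605 + 18861
57605 = 3·18861 + 1022
18861 = 18·1022 + 465
1022 = 2·465 + 92
465 = 5·92 + 5
92 = 18·5 + 2
5 = 2·2 + 1
2 = 2·1 + 0  (stop)
So 825331/57605 = [14; 3, 18, 2, 5, 18, 2, 2].

[14; 3, 18, 2, 5, 18, 2, 2]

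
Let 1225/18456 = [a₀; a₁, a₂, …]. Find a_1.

1225 = 0·18456 + 1225   →  a_0 = 0
18456 = 15·1225 + 81   →  a_1 = 15

15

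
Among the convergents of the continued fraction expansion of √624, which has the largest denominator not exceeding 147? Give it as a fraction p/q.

1249/50

√624 = [24; 1, 48, …] (period length 2).
Convergents:
  p_0/q_0 = 24/1
  p_1/q_1 = 25/1
  p_2/q_2 = 1224/49
  p_3/q_3 = 1249/50
  p_4/q_4 = 61176/2449
q_3 = 50 ≤ 147 < 2449 = q_4, so the answer is 1249/50.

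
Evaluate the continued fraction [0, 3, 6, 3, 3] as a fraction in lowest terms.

63/199

Using pₖ = aₖpₖ₋₁ + pₖ₋₂ and qₖ = aₖqₖ₋₁ + qₖ₋₂:
  k=0: a=0, p=0, q=1
  k=1: a=3, p=1, q=3
  k=2: a=6, p=6, q=19
  k=3: a=3, p=19, q=60
  k=4: a=3, p=63, q=199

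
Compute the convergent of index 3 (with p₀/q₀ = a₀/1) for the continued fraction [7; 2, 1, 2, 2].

59/8

Using pₖ = aₖpₖ₋₁ + pₖ₋₂, qₖ = aₖqₖ₋₁ + qₖ₋₂ (with p₋₁=1, p₋₂=0, q₋₁=0, q₋₂=1):
  k=0: a=7, p=7, q=1
  k=1: a=2, p=15, q=2
  k=2: a=1, p=22, q=3
  k=3: a=2, p=59, q=8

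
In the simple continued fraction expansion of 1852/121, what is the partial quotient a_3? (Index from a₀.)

1

1852 = 15·121 + 37   →  a_0 = 15
121 = 3·37 + 10   →  a_1 = 3
37 = 3·10 + 7   →  a_2 = 3
10 = 1·7 + 3   →  a_3 = 1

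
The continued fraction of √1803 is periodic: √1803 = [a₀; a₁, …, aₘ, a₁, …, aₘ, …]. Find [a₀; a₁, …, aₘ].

a₀ = ⌊√1803⌋ = 42.
With m₀=0, d₀=1 and mₖ₊₁ = dₖaₖ − mₖ, dₖ₊₁ = (n − mₖ₊₁²)/dₖ, aₖ₊₁ = ⌊(a₀+mₖ₊₁)/dₖ₊₁⌋:
  k=1: m=42, d=39, a=2
  k=2: m=36, d=13, a=6
  k=3: m=42, d=3, a=28
  k=4: m=42, d=13, a=6
  k=5: m=36, d=39, a=2
  k=6: m=42, d=1, a=84
d=1 and a=2a₀=84 at k=6, so the next step gives (m, d) = (42, 39) again — its k=1 value — and the period has length 6.

[42; 2, 6, 28, 6, 2, 84]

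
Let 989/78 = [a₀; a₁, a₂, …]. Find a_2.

989 = 12·78 + 53   →  a_0 = 12
78 = 1·53 + 25   →  a_1 = 1
53 = 2·25 + 3   →  a_2 = 2

2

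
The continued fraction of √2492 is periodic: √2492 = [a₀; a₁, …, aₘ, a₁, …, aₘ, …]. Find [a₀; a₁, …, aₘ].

a₀ = ⌊√2492⌋ = 49.
With m₀=0, d₀=1 and mₖ₊₁ = dₖaₖ − mₖ, dₖ₊₁ = (n − mₖ₊₁²)/dₖ, aₖ₊₁ = ⌊(a₀+mₖ₊₁)/dₖ₊₁⌋:
  k=1: m=49, d=91, a=1
  k=2: m=42, d=8, a=11
  k=3: m=46, d=47, a=2
  k=4: m=48, d=4, a=24
  k=5: m=48, d=47, a=2
  k=6: m=46, d=8, a=11
  k=7: m=42, d=91, a=1
  k=8: m=49, d=1, a=98
d=1 and a=2a₀=98 at k=8, so the next step gives (m, d) = (49, 91) again — its k=1 value — and the period has length 8.

[49; 1, 11, 2, 24, 2, 11, 1, 98]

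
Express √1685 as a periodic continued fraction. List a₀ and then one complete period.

a₀ = ⌊√1685⌋ = 41.
With m₀=0, d₀=1 and mₖ₊₁ = dₖaₖ − mₖ, dₖ₊₁ = (n − mₖ₊₁²)/dₖ, aₖ₊₁ = ⌊(a₀+mₖ₊₁)/dₖ₊₁⌋:
  k=1: m=41, d=4, a=20
  k=2: m=39, d=41, a=1
  k=3: m=2, d=41, a=1
  k=4: m=39, d=4, a=20
  k=5: m=41, d=1, a=82
d=1 and a=2a₀=82 at k=5, so the next step gives (m, d) = (41, 4) again — its k=1 value — and the period has length 5.

[41; 20, 1, 1, 20, 82]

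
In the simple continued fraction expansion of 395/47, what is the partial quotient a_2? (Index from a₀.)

395 = 8·47 + 19   →  a_0 = 8
47 = 2·19 + 9   →  a_1 = 2
19 = 2·9 + 1   →  a_2 = 2

2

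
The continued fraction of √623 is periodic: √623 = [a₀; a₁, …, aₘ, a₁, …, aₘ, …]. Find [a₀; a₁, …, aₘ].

[24; 1, 23, 1, 48]

a₀ = ⌊√623⌋ = 24.
With m₀=0, d₀=1 and mₖ₊₁ = dₖaₖ − mₖ, dₖ₊₁ = (n − mₖ₊₁²)/dₖ, aₖ₊₁ = ⌊(a₀+mₖ₊₁)/dₖ₊₁⌋:
  k=1: m=24, d=47, a=1
  k=2: m=23, d=2, a=23
  k=3: m=23, d=47, a=1
  k=4: m=24, d=1, a=48
d=1 and a=2a₀=48 at k=4, so the next step gives (m, d) = (24, 47) again — its k=1 value — and the period has length 4.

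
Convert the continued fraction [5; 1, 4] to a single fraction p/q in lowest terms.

29/5

Fold from the inside: start with 4/1.
  1 + 1/4 = 5/4
  5 + 4/5 = 29/5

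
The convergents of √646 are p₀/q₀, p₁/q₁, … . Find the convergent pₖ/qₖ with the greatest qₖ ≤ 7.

127/5

√646 = [25; 2, 2, 2, 50, …] (period length 4).
Convergents:
  p_0/q_0 = 25/1
  p_1/q_1 = 51/2
  p_2/q_2 = 127/5
  p_3/q_3 = 305/12
q_2 = 5 ≤ 7 < 12 = q_3, so the answer is 127/5.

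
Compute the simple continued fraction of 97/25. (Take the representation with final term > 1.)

97 = 3*25 + 22
25 = 1*22 + 3
22 = 7*3 + 1
3 = 3*1 + 0  (stop)
So 97/25 = [3; 1, 7, 3].

[3; 1, 7, 3]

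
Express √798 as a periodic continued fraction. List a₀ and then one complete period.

a₀ = ⌊√798⌋ = 28.

[28; 4, 56]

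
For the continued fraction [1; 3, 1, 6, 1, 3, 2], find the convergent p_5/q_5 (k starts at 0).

151/120

Using pₖ = aₖpₖ₋₁ + pₖ₋₂, qₖ = aₖqₖ₋₁ + qₖ₋₂ (with p₋₁=1, p₋₂=0, q₋₁=0, q₋₂=1):
  k=0: a=1, p=1, q=1
  k=1: a=3, p=4, q=3
  k=2: a=1, p=5, q=4
  k=3: a=6, p=34, q=27
  k=4: a=1, p=39, q=31
  k=5: a=3, p=151, q=120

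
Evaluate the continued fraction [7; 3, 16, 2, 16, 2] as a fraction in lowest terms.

25138/3431

Fold from the inside: start with 2/1.
  16 + 1/2 = 33/2
  2 + 2/33 = 68/33
  16 + 33/68 = 1121/68
  3 + 68/1121 = 3431/1121
  7 + 1121/3431 = 25138/3431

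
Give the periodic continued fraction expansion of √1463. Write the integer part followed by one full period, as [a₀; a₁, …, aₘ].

[38; 4, 76]

a₀ = ⌊√1463⌋ = 38.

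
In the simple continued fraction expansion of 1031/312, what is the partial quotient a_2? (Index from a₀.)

3

1031 = 3·312 + 95   →  a_0 = 3
312 = 3·95 + 27   →  a_1 = 3
95 = 3·27 + 14   →  a_2 = 3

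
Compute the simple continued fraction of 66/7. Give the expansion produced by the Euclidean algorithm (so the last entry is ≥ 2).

[9; 2, 3]

66 = 9*7 + 3
7 = 2*3 + 1
3 = 3*1 + 0  (stop)
So 66/7 = [9; 2, 3].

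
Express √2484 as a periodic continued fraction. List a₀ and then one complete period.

a₀ = ⌊√2484⌋ = 49.
With m₀=0, d₀=1 and mₖ₊₁ = dₖaₖ − mₖ, dₖ₊₁ = (n − mₖ₊₁²)/dₖ, aₖ₊₁ = ⌊(a₀+mₖ₊₁)/dₖ₊₁⌋:
  k=1: m=49, d=83, a=1
  k=2: m=34, d=16, a=5
  k=3: m=46, d=23, a=4
  k=4: m=46, d=16, a=5
  k=5: m=34, d=83, a=1
  k=6: m=49, d=1, a=98
d=1 and a=2a₀=98 at k=6, so the next step gives (m, d) = (49, 83) again — its k=1 value — and the period has length 6.

[49; 1, 5, 4, 5, 1, 98]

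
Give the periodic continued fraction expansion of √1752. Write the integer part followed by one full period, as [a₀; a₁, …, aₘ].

[41; 1, 5, 1, 82]

a₀ = ⌊√1752⌋ = 41.
With m₀=0, d₀=1 and mₖ₊₁ = dₖaₖ − mₖ, dₖ₊₁ = (n − mₖ₊₁²)/dₖ, aₖ₊₁ = ⌊(a₀+mₖ₊₁)/dₖ₊₁⌋:
  k=1: m=41, d=71, a=1
  k=2: m=30, d=12, a=5
  k=3: m=30, d=71, a=1
  k=4: m=41, d=1, a=82
d=1 and a=2a₀=82 at k=4, so the next step gives (m, d) = (41, 71) again — its k=1 value — and the period has length 4.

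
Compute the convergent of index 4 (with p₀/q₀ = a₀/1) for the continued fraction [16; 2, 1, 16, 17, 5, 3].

13938/853

Using pₖ = aₖpₖ₋₁ + pₖ₋₂, qₖ = aₖqₖ₋₁ + qₖ₋₂ (with p₋₁=1, p₋₂=0, q₋₁=0, q₋₂=1):
  k=0: a=16, p=16, q=1
  k=1: a=2, p=33, q=2
  k=2: a=1, p=49, q=3
  k=3: a=16, p=817, q=50
  k=4: a=17, p=13938, q=853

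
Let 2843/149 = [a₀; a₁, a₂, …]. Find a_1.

12

2843 = 19·149 + 12   →  a_0 = 19
149 = 12·12 + 5   →  a_1 = 12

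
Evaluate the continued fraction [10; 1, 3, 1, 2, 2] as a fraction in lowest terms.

356/33

Fold from the inside: start with 2/1.
  2 + 1/2 = 5/2
  1 + 2/5 = 7/5
  3 + 5/7 = 26/7
  1 + 7/26 = 33/26
  10 + 26/33 = 356/33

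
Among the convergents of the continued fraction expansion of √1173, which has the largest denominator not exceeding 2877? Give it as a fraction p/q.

37537/1096

√1173 = [34; 4, 68, …] (period length 2).
Convergents:
  p_0/q_0 = 34/1
  p_1/q_1 = 137/4
  p_2/q_2 = 9350/273
  p_3/q_3 = 37537/1096
  p_4/q_4 = 2561866/74801
q_3 = 1096 ≤ 2877 < 74801 = q_4, so the answer is 37537/1096.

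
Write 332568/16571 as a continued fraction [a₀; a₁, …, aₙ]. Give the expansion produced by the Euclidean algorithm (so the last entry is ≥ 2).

332568 = 20·16571 + 1148
16571 = 14·1148 + 499
1148 = 2·499 + 150
499 = 3·150 + 49
150 = 3·49 + 3
49 = 16·3 + 1
3 = 3·1 + 0  (stop)
So 332568/16571 = [20; 14, 2, 3, 3, 16, 3].

[20; 14, 2, 3, 3, 16, 3]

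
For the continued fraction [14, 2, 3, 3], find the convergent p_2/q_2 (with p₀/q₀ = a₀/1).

Using pₖ = aₖpₖ₋₁ + pₖ₋₂, qₖ = aₖqₖ₋₁ + qₖ₋₂ (with p₋₁=1, p₋₂=0, q₋₁=0, q₋₂=1):
  k=0: a=14, p=14, q=1
  k=1: a=2, p=29, q=2
  k=2: a=3, p=101, q=7

101/7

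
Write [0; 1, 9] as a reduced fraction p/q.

9/10

Using pₖ = aₖpₖ₋₁ + pₖ₋₂ and qₖ = aₖqₖ₋₁ + qₖ₋₂:
  k=0: a=0, p=0, q=1
  k=1: a=1, p=1, q=1
  k=2: a=9, p=9, q=10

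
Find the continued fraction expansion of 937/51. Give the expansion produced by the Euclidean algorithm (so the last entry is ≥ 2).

[18; 2, 1, 2, 6]

937 = 18·51 + 19
51 = 2·19 + 13
19 = 1·13 + 6
13 = 2·6 + 1
6 = 6·1 + 0  (stop)
So 937/51 = [18; 2, 1, 2, 6].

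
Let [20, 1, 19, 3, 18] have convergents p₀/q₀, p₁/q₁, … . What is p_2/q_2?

Using pₖ = aₖpₖ₋₁ + pₖ₋₂, qₖ = aₖqₖ₋₁ + qₖ₋₂ (with p₋₁=1, p₋₂=0, q₋₁=0, q₋₂=1):
  k=0: a=20, p=20, q=1
  k=1: a=1, p=21, q=1
  k=2: a=19, p=419, q=20

419/20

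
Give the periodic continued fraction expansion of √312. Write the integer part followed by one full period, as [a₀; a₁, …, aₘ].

a₀ = ⌊√312⌋ = 17.

[17; 1, 1, 1, 34]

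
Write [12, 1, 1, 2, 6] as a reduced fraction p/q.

403/32

Using pₖ = aₖpₖ₋₁ + pₖ₋₂ and qₖ = aₖqₖ₋₁ + qₖ₋₂:
  k=0: a=12, p=12, q=1
  k=1: a=1, p=13, q=1
  k=2: a=1, p=25, q=2
  k=3: a=2, p=63, q=5
  k=4: a=6, p=403, q=32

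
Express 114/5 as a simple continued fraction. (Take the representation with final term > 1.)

114 = 22*5 + 4
5 = 1*4 + 1
4 = 4*1 + 0  (stop)
So 114/5 = [22; 1, 4].

[22; 1, 4]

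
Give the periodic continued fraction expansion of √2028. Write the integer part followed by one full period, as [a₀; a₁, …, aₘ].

[45; 30, 90]

a₀ = ⌊√2028⌋ = 45.
With m₀=0, d₀=1 and mₖ₊₁ = dₖaₖ − mₖ, dₖ₊₁ = (n − mₖ₊₁²)/dₖ, aₖ₊₁ = ⌊(a₀+mₖ₊₁)/dₖ₊₁⌋:
  k=1: m=45, d=3, a=30
  k=2: m=45, d=1, a=90
d=1 and a=2a₀=90 at k=2, so the next step gives (m, d) = (45, 3) again — its k=1 value — and the period has length 2.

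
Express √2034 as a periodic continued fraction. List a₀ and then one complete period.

a₀ = ⌊√2034⌋ = 45.
With m₀=0, d₀=1 and mₖ₊₁ = dₖaₖ − mₖ, dₖ₊₁ = (n − mₖ₊₁²)/dₖ, aₖ₊₁ = ⌊(a₀+mₖ₊₁)/dₖ₊₁⌋:
  k=1: m=45, d=9, a=10
  k=2: m=45, d=1, a=90
d=1 and a=2a₀=90 at k=2, so the next step gives (m, d) = (45, 9) again — its k=1 value — and the period has length 2.

[45; 10, 90]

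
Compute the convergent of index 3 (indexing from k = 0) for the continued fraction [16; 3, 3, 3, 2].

538/33

Using pₖ = aₖpₖ₋₁ + pₖ₋₂, qₖ = aₖqₖ₋₁ + qₖ₋₂ (with p₋₁=1, p₋₂=0, q₋₁=0, q₋₂=1):
  k=0: a=16, p=16, q=1
  k=1: a=3, p=49, q=3
  k=2: a=3, p=163, q=10
  k=3: a=3, p=538, q=33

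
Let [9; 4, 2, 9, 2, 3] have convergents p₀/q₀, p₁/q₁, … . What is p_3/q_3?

Using pₖ = aₖpₖ₋₁ + pₖ₋₂, qₖ = aₖqₖ₋₁ + qₖ₋₂ (with p₋₁=1, p₋₂=0, q₋₁=0, q₋₂=1):
  k=0: a=9, p=9, q=1
  k=1: a=4, p=37, q=4
  k=2: a=2, p=83, q=9
  k=3: a=9, p=784, q=85

784/85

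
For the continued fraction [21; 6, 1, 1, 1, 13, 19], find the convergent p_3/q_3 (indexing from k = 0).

275/13

Using pₖ = aₖpₖ₋₁ + pₖ₋₂, qₖ = aₖqₖ₋₁ + qₖ₋₂ (with p₋₁=1, p₋₂=0, q₋₁=0, q₋₂=1):
  k=0: a=21, p=21, q=1
  k=1: a=6, p=127, q=6
  k=2: a=1, p=148, q=7
  k=3: a=1, p=275, q=13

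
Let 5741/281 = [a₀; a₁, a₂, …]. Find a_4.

5741 = 20·281 + 121   →  a_0 = 20
281 = 2·121 + 39   →  a_1 = 2
121 = 3·39 + 4   →  a_2 = 3
39 = 9·4 + 3   →  a_3 = 9
4 = 1·3 + 1   →  a_4 = 1

1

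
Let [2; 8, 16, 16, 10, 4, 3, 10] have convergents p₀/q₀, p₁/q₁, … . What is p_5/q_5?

181537/85468

Using pₖ = aₖpₖ₋₁ + pₖ₋₂, qₖ = aₖqₖ₋₁ + qₖ₋₂ (with p₋₁=1, p₋₂=0, q₋₁=0, q₋₂=1):
  k=0: a=2, p=2, q=1
  k=1: a=8, p=17, q=8
  k=2: a=16, p=274, q=129
  k=3: a=16, p=4401, q=2072
  k=4: a=10, p=44284, q=20849
  k=5: a=4, p=181537, q=85468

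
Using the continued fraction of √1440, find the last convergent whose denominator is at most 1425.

√1440 = [37; 1, 17, 1, 74, …] (period length 4).
Convergents:
  p_0/q_0 = 37/1
  p_1/q_1 = 38/1
  p_2/q_2 = 683/18
  p_3/q_3 = 721/19
  p_4/q_4 = 54037/1424
  p_5/q_5 = 54758/1443
q_4 = 1424 ≤ 1425 < 1443 = q_5, so the answer is 54037/1424.

54037/1424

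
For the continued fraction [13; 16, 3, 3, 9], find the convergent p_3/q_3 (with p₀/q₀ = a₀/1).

Using pₖ = aₖpₖ₋₁ + pₖ₋₂, qₖ = aₖqₖ₋₁ + qₖ₋₂ (with p₋₁=1, p₋₂=0, q₋₁=0, q₋₂=1):
  k=0: a=13, p=13, q=1
  k=1: a=16, p=209, q=16
  k=2: a=3, p=640, q=49
  k=3: a=3, p=2129, q=163

2129/163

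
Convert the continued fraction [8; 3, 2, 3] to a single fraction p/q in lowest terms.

Using pₖ = aₖpₖ₋₁ + pₖ₋₂ and qₖ = aₖqₖ₋₁ + qₖ₋₂:
  k=0: a=8, p=8, q=1
  k=1: a=3, p=25, q=3
  k=2: a=2, p=58, q=7
  k=3: a=3, p=199, q=24

199/24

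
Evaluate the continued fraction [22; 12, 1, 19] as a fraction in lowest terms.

Fold from the inside: start with 19/1.
  1 + 1/19 = 20/19
  12 + 19/20 = 259/20
  22 + 20/259 = 5718/259

5718/259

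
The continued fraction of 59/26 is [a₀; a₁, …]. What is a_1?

3

59 = 2·26 + 7   →  a_0 = 2
26 = 3·7 + 5   →  a_1 = 3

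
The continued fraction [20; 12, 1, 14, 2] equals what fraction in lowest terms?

Using pₖ = aₖpₖ₋₁ + pₖ₋₂ and qₖ = aₖqₖ₋₁ + qₖ₋₂:
  k=0: a=20, p=20, q=1
  k=1: a=12, p=241, q=12
  k=2: a=1, p=261, q=13
  k=3: a=14, p=3895, q=194
  k=4: a=2, p=8051, q=401

8051/401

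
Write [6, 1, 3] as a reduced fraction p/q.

27/4

Using pₖ = aₖpₖ₋₁ + pₖ₋₂ and qₖ = aₖqₖ₋₁ + qₖ₋₂:
  k=0: a=6, p=6, q=1
  k=1: a=1, p=7, q=1
  k=2: a=3, p=27, q=4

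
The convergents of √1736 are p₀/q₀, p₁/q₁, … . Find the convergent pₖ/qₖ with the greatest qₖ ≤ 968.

√1736 = [41; 1, 1, 1, 82, …] (period length 4).
Convergents:
  p_0/q_0 = 41/1
  p_1/q_1 = 42/1
  p_2/q_2 = 83/2
  p_3/q_3 = 125/3
  p_4/q_4 = 10333/248
  p_5/q_5 = 10458/251
  p_6/q_6 = 20791/499
  p_7/q_7 = 31249/750
  p_8/q_8 = 2583209/61999
q_7 = 750 ≤ 968 < 61999 = q_8, so the answer is 31249/750.

31249/750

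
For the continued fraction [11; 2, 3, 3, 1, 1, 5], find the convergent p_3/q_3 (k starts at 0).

263/23

Using pₖ = aₖpₖ₋₁ + pₖ₋₂, qₖ = aₖqₖ₋₁ + qₖ₋₂ (with p₋₁=1, p₋₂=0, q₋₁=0, q₋₂=1):
  k=0: a=11, p=11, q=1
  k=1: a=2, p=23, q=2
  k=2: a=3, p=80, q=7
  k=3: a=3, p=263, q=23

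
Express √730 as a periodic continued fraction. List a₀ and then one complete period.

[27; 54]

a₀ = ⌊√730⌋ = 27.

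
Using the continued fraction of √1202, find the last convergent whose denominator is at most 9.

√1202 = [34; 1, 2, 34, 2, 1, 68, …] (period length 6).
Convergents:
  p_0/q_0 = 34/1
  p_1/q_1 = 35/1
  p_2/q_2 = 104/3
  p_3/q_3 = 3571/103
q_2 = 3 ≤ 9 < 103 = q_3, so the answer is 104/3.

104/3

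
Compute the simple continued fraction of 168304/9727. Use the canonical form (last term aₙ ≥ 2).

168304 = 17×9727 + 2945
9727 = 3×2945 + 892
2945 = 3×892 + 269
892 = 3×269 + 85
269 = 3×85 + 14
85 = 6×14 + 1
14 = 14×1 + 0  (stop)
So 168304/9727 = [17; 3, 3, 3, 3, 6, 14].

[17; 3, 3, 3, 3, 6, 14]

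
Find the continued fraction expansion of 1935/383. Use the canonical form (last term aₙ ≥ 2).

[5; 19, 6, 1, 2]

1935 = 5×383 + 20
383 = 19×20 + 3
20 = 6×3 + 2
3 = 1×2 + 1
2 = 2×1 + 0  (stop)
So 1935/383 = [5; 19, 6, 1, 2].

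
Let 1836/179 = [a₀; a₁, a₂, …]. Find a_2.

1836 = 10·179 + 46   →  a_0 = 10
179 = 3·46 + 41   →  a_1 = 3
46 = 1·41 + 5   →  a_2 = 1

1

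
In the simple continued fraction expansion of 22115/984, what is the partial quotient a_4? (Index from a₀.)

22115 = 22·984 + 467   →  a_0 = 22
984 = 2·467 + 50   →  a_1 = 2
467 = 9·50 + 17   →  a_2 = 9
50 = 2·17 + 16   →  a_3 = 2
17 = 1·16 + 1   →  a_4 = 1

1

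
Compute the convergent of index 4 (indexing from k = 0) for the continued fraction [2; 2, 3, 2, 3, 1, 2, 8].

134/55

Using pₖ = aₖpₖ₋₁ + pₖ₋₂, qₖ = aₖqₖ₋₁ + qₖ₋₂ (with p₋₁=1, p₋₂=0, q₋₁=0, q₋₂=1):
  k=0: a=2, p=2, q=1
  k=1: a=2, p=5, q=2
  k=2: a=3, p=17, q=7
  k=3: a=2, p=39, q=16
  k=4: a=3, p=134, q=55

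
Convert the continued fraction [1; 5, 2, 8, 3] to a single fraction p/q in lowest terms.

343/290

Using pₖ = aₖpₖ₋₁ + pₖ₋₂ and qₖ = aₖqₖ₋₁ + qₖ₋₂:
  k=0: a=1, p=1, q=1
  k=1: a=5, p=6, q=5
  k=2: a=2, p=13, q=11
  k=3: a=8, p=110, q=93
  k=4: a=3, p=343, q=290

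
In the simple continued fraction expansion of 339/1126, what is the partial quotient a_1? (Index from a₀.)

3

339 = 0·1126 + 339   →  a_0 = 0
1126 = 3·339 + 109   →  a_1 = 3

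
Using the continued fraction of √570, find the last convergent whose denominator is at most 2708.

√570 = [23; 1, 6, 1, 46, …] (period length 4).
Convergents:
  p_0/q_0 = 23/1
  p_1/q_1 = 24/1
  p_2/q_2 = 167/7
  p_3/q_3 = 191/8
  p_4/q_4 = 8953/375
  p_5/q_5 = 9144/383
  p_6/q_6 = 63817/2673
  p_7/q_7 = 72961/3056
q_6 = 2673 ≤ 2708 < 3056 = q_7, so the answer is 63817/2673.

63817/2673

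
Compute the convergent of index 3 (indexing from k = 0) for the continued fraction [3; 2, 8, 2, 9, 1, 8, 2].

125/36

Using pₖ = aₖpₖ₋₁ + pₖ₋₂, qₖ = aₖqₖ₋₁ + qₖ₋₂ (with p₋₁=1, p₋₂=0, q₋₁=0, q₋₂=1):
  k=0: a=3, p=3, q=1
  k=1: a=2, p=7, q=2
  k=2: a=8, p=59, q=17
  k=3: a=2, p=125, q=36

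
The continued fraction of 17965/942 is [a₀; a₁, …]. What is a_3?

1

17965 = 19·942 + 67   →  a_0 = 19
942 = 14·67 + 4   →  a_1 = 14
67 = 16·4 + 3   →  a_2 = 16
4 = 1·3 + 1   →  a_3 = 1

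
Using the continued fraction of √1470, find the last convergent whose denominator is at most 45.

√1470 = [38; 2, 1, 14, 1, 2, 76, …] (period length 6).
Convergents:
  p_0/q_0 = 38/1
  p_1/q_1 = 77/2
  p_2/q_2 = 115/3
  p_3/q_3 = 1687/44
  p_4/q_4 = 1802/47
q_3 = 44 ≤ 45 < 47 = q_4, so the answer is 1687/44.

1687/44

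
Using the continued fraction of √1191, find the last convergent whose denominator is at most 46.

1553/45

√1191 = [34; 1, 1, 22, 1, 1, 68, …] (period length 6).
Convergents:
  p_0/q_0 = 34/1
  p_1/q_1 = 35/1
  p_2/q_2 = 69/2
  p_3/q_3 = 1553/45
  p_4/q_4 = 1622/47
q_3 = 45 ≤ 46 < 47 = q_4, so the answer is 1553/45.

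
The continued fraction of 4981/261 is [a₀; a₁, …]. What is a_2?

4981 = 19·261 + 22   →  a_0 = 19
261 = 11·22 + 19   →  a_1 = 11
22 = 1·19 + 3   →  a_2 = 1

1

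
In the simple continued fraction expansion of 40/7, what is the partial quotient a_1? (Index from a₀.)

40 = 5·7 + 5   →  a_0 = 5
7 = 1·5 + 2   →  a_1 = 1

1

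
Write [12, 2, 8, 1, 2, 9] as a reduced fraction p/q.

6411/514

Using pₖ = aₖpₖ₋₁ + pₖ₋₂ and qₖ = aₖqₖ₋₁ + qₖ₋₂:
  k=0: a=12, p=12, q=1
  k=1: a=2, p=25, q=2
  k=2: a=8, p=212, q=17
  k=3: a=1, p=237, q=19
  k=4: a=2, p=686, q=55
  k=5: a=9, p=6411, q=514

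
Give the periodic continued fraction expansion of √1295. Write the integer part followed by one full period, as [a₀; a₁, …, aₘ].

a₀ = ⌊√1295⌋ = 35.
With m₀=0, d₀=1 and mₖ₊₁ = dₖaₖ − mₖ, dₖ₊₁ = (n − mₖ₊₁²)/dₖ, aₖ₊₁ = ⌊(a₀+mₖ₊₁)/dₖ₊₁⌋:
  k=1: m=35, d=70, a=1
  k=2: m=35, d=1, a=70
d=1 and a=2a₀=70 at k=2, so the next step gives (m, d) = (35, 70) again — its k=1 value — and the period has length 2.

[35; 1, 70]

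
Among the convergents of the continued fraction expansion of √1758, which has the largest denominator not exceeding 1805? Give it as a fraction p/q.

49266/1175

√1758 = [41; 1, 12, 1, 82, …] (period length 4).
Convergents:
  p_0/q_0 = 41/1
  p_1/q_1 = 42/1
  p_2/q_2 = 545/13
  p_3/q_3 = 587/14
  p_4/q_4 = 48679/1161
  p_5/q_5 = 49266/1175
  p_6/q_6 = 639871/15261
q_5 = 1175 ≤ 1805 < 15261 = q_6, so the answer is 49266/1175.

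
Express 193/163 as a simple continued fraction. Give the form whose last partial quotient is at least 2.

193 = 1·163 + 30
163 = 5·30 + 13
30 = 2·13 + 4
13 = 3·4 + 1
4 = 4·1 + 0  (stop)
So 193/163 = [1; 5, 2, 3, 4].

[1; 5, 2, 3, 4]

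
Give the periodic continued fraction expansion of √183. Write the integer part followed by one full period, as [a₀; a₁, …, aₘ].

a₀ = ⌊√183⌋ = 13.
With m₀=0, d₀=1 and mₖ₊₁ = dₖaₖ − mₖ, dₖ₊₁ = (n − mₖ₊₁²)/dₖ, aₖ₊₁ = ⌊(a₀+mₖ₊₁)/dₖ₊₁⌋:
  k=1: m=13, d=14, a=1
  k=2: m=1, d=13, a=1
  k=3: m=12, d=3, a=8
  k=4: m=12, d=13, a=1
  k=5: m=1, d=14, a=1
  k=6: m=13, d=1, a=26
d=1 and a=2a₀=26 at k=6, so the next step gives (m, d) = (13, 14) again — its k=1 value — and the period has length 6.

[13; 1, 1, 8, 1, 1, 26]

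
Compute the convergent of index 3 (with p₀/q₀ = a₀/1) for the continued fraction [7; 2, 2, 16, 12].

Using pₖ = aₖpₖ₋₁ + pₖ₋₂, qₖ = aₖqₖ₋₁ + qₖ₋₂ (with p₋₁=1, p₋₂=0, q₋₁=0, q₋₂=1):
  k=0: a=7, p=7, q=1
  k=1: a=2, p=15, q=2
  k=2: a=2, p=37, q=5
  k=3: a=16, p=607, q=82

607/82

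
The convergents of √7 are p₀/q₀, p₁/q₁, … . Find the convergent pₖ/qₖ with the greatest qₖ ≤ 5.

8/3

√7 = [2; 1, 1, 1, 4, …] (period length 4).
Convergents:
  p_0/q_0 = 2/1
  p_1/q_1 = 3/1
  p_2/q_2 = 5/2
  p_3/q_3 = 8/3
  p_4/q_4 = 37/14
q_3 = 3 ≤ 5 < 14 = q_4, so the answer is 8/3.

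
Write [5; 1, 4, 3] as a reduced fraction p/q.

Using pₖ = aₖpₖ₋₁ + pₖ₋₂ and qₖ = aₖqₖ₋₁ + qₖ₋₂:
  k=0: a=5, p=5, q=1
  k=1: a=1, p=6, q=1
  k=2: a=4, p=29, q=5
  k=3: a=3, p=93, q=16

93/16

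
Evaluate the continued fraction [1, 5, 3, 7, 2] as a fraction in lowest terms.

297/250

Fold from the inside: start with 2/1.
  7 + 1/2 = 15/2
  3 + 2/15 = 47/15
  5 + 15/47 = 250/47
  1 + 47/250 = 297/250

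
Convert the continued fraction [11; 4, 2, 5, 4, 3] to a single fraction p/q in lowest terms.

Using pₖ = aₖpₖ₋₁ + pₖ₋₂ and qₖ = aₖqₖ₋₁ + qₖ₋₂:
  k=0: a=11, p=11, q=1
  k=1: a=4, p=45, q=4
  k=2: a=2, p=101, q=9
  k=3: a=5, p=550, q=49
  k=4: a=4, p=2301, q=205
  k=5: a=3, p=7453, q=664

7453/664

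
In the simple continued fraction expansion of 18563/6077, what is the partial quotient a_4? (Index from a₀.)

18563 = 3·6077 + 332   →  a_0 = 3
6077 = 18·332 + 101   →  a_1 = 18
332 = 3·101 + 29   →  a_2 = 3
101 = 3·29 + 14   →  a_3 = 3
29 = 2·14 + 1   →  a_4 = 2

2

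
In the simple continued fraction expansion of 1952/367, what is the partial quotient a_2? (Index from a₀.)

7

1952 = 5·367 + 117   →  a_0 = 5
367 = 3·117 + 16   →  a_1 = 3
117 = 7·16 + 5   →  a_2 = 7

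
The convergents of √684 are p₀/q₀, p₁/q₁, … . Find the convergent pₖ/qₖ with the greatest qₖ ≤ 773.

8866/339

√684 = [26; 6, 1, 1, 12, 1, 1, 6, 52, …] (period length 8).
Convergents:
  p_0/q_0 = 26/1
  p_1/q_1 = 157/6
  p_2/q_2 = 183/7
  p_3/q_3 = 340/13
  p_4/q_4 = 4263/163
  p_5/q_5 = 4603/176
  p_6/q_6 = 8866/339
  p_7/q_7 = 57799/2210
q_6 = 339 ≤ 773 < 2210 = q_7, so the answer is 8866/339.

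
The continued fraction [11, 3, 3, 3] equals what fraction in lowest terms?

373/33

Fold from the inside: start with 3/1.
  3 + 1/3 = 10/3
  3 + 3/10 = 33/10
  11 + 10/33 = 373/33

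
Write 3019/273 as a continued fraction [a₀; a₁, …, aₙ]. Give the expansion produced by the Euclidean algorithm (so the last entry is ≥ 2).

3019 = 11×273 + 16
273 = 17×16 + 1
16 = 16×1 + 0  (stop)
So 3019/273 = [11; 17, 16].

[11; 17, 16]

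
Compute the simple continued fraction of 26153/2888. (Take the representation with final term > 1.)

26153 = 9·2888 + 161
2888 = 17·161 + 151
161 = 1·151 + 10
151 = 15·10 + 1
10 = 10·1 + 0  (stop)
So 26153/2888 = [9; 17, 1, 15, 10].

[9; 17, 1, 15, 10]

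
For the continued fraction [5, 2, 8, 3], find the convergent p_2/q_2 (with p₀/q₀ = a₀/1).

Using pₖ = aₖpₖ₋₁ + pₖ₋₂, qₖ = aₖqₖ₋₁ + qₖ₋₂ (with p₋₁=1, p₋₂=0, q₋₁=0, q₋₂=1):
  k=0: a=5, p=5, q=1
  k=1: a=2, p=11, q=2
  k=2: a=8, p=93, q=17

93/17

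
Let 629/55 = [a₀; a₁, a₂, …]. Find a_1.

2

629 = 11·55 + 24   →  a_0 = 11
55 = 2·24 + 7   →  a_1 = 2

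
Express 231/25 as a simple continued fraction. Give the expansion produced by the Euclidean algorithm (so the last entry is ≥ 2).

[9; 4, 6]

231 = 9×25 + 6
25 = 4×6 + 1
6 = 6×1 + 0  (stop)
So 231/25 = [9; 4, 6].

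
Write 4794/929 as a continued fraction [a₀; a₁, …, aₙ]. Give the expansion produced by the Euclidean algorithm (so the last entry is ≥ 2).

4794 = 5*929 + 149
929 = 6*149 + 35
149 = 4*35 + 9
35 = 3*9 + 8
9 = 1*8 + 1
8 = 8*1 + 0  (stop)
So 4794/929 = [5; 6, 4, 3, 1, 8].

[5; 6, 4, 3, 1, 8]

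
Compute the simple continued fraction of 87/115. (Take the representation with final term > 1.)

[0; 1, 3, 9, 3]

87 = 0·115 + 87
115 = 1·87 + 28
87 = 3·28 + 3
28 = 9·3 + 1
3 = 3·1 + 0  (stop)
So 87/115 = [0; 1, 3, 9, 3].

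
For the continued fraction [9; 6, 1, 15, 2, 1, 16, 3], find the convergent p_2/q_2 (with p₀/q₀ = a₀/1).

Using pₖ = aₖpₖ₋₁ + pₖ₋₂, qₖ = aₖqₖ₋₁ + qₖ₋₂ (with p₋₁=1, p₋₂=0, q₋₁=0, q₋₂=1):
  k=0: a=9, p=9, q=1
  k=1: a=6, p=55, q=6
  k=2: a=1, p=64, q=7

64/7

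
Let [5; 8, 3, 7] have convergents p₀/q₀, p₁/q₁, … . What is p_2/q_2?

Using pₖ = aₖpₖ₋₁ + pₖ₋₂, qₖ = aₖqₖ₋₁ + qₖ₋₂ (with p₋₁=1, p₋₂=0, q₋₁=0, q₋₂=1):
  k=0: a=5, p=5, q=1
  k=1: a=8, p=41, q=8
  k=2: a=3, p=128, q=25

128/25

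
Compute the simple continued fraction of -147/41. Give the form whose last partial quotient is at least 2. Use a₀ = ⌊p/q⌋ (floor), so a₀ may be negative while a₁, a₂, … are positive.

-147 = -4·41 + 17
41 = 2·17 + 7
17 = 2·7 + 3
7 = 2·3 + 1
3 = 3·1 + 0  (stop)
So -147/41 = [-4; 2, 2, 2, 3].

[-4; 2, 2, 2, 3]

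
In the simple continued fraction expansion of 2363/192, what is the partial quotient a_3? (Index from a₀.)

1

2363 = 12·192 + 59   →  a_0 = 12
192 = 3·59 + 15   →  a_1 = 3
59 = 3·15 + 14   →  a_2 = 3
15 = 1·14 + 1   →  a_3 = 1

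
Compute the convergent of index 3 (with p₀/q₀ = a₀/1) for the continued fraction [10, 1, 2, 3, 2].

Using pₖ = aₖpₖ₋₁ + pₖ₋₂, qₖ = aₖqₖ₋₁ + qₖ₋₂ (with p₋₁=1, p₋₂=0, q₋₁=0, q₋₂=1):
  k=0: a=10, p=10, q=1
  k=1: a=1, p=11, q=1
  k=2: a=2, p=32, q=3
  k=3: a=3, p=107, q=10

107/10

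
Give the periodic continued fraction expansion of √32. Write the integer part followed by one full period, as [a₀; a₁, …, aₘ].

a₀ = ⌊√32⌋ = 5.
With m₀=0, d₀=1 and mₖ₊₁ = dₖaₖ − mₖ, dₖ₊₁ = (n − mₖ₊₁²)/dₖ, aₖ₊₁ = ⌊(a₀+mₖ₊₁)/dₖ₊₁⌋:
  k=1: m=5, d=7, a=1
  k=2: m=2, d=4, a=1
  k=3: m=2, d=7, a=1
  k=4: m=5, d=1, a=10
d=1 and a=2a₀=10 at k=4, so the next step gives (m, d) = (5, 7) again — its k=1 value — and the period has length 4.

[5; 1, 1, 1, 10]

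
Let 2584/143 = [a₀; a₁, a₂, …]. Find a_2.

3

2584 = 18·143 + 10   →  a_0 = 18
143 = 14·10 + 3   →  a_1 = 14
10 = 3·3 + 1   →  a_2 = 3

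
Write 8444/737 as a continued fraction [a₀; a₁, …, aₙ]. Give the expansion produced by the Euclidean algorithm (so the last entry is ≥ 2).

[11; 2, 5, 2, 1, 6, 3]

8444 = 11×737 + 337
737 = 2×337 + 63
337 = 5×63 + 22
63 = 2×22 + 19
22 = 1×19 + 3
19 = 6×3 + 1
3 = 3×1 + 0  (stop)
So 8444/737 = [11; 2, 5, 2, 1, 6, 3].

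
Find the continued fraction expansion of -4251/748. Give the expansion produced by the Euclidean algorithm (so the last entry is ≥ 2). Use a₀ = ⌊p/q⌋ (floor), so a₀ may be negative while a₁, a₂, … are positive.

[-6; 3, 6, 2, 2, 7]

-4251 = -6×748 + 237
748 = 3×237 + 37
237 = 6×37 + 15
37 = 2×15 + 7
15 = 2×7 + 1
7 = 7×1 + 0  (stop)
So -4251/748 = [-6; 3, 6, 2, 2, 7].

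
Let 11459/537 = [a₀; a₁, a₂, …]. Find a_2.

11459 = 21·537 + 182   →  a_0 = 21
537 = 2·182 + 173   →  a_1 = 2
182 = 1·173 + 9   →  a_2 = 1

1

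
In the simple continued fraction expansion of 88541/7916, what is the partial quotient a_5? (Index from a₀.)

3

88541 = 11·7916 + 1465   →  a_0 = 11
7916 = 5·1465 + 591   →  a_1 = 5
1465 = 2·591 + 283   →  a_2 = 2
591 = 2·283 + 25   →  a_3 = 2
283 = 11·25 + 8   →  a_4 = 11
25 = 3·8 + 1   →  a_5 = 3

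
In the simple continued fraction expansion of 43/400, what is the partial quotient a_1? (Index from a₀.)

43 = 0·400 + 43   →  a_0 = 0
400 = 9·43 + 13   →  a_1 = 9

9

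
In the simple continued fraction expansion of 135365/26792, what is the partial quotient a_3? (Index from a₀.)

2

135365 = 5·26792 + 1405   →  a_0 = 5
26792 = 19·1405 + 97   →  a_1 = 19
1405 = 14·97 + 47   →  a_2 = 14
97 = 2·47 + 3   →  a_3 = 2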